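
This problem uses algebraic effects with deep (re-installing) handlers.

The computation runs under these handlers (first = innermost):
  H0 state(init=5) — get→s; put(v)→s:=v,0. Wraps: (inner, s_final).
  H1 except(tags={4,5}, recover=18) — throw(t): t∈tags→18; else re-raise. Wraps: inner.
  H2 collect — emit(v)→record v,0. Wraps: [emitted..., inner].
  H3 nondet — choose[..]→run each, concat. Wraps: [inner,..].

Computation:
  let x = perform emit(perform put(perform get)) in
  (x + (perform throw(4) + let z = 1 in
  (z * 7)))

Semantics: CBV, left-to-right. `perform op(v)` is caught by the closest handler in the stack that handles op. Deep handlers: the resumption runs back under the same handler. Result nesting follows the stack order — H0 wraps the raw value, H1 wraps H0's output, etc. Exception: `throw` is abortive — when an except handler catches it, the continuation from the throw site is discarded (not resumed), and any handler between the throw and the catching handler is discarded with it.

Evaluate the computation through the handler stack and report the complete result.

Answer: [[0, 18]]

Working:
get @ H0 ⇒ 5
put(5) @ H0 ⇒ s:=5
emit(0) @ H2 ⇒ out+=0
throw(4) @ H1 caught ⇒ 18
H2 returns [0, 18]
H3 returns [[0, 18]]
= [[0, 18]]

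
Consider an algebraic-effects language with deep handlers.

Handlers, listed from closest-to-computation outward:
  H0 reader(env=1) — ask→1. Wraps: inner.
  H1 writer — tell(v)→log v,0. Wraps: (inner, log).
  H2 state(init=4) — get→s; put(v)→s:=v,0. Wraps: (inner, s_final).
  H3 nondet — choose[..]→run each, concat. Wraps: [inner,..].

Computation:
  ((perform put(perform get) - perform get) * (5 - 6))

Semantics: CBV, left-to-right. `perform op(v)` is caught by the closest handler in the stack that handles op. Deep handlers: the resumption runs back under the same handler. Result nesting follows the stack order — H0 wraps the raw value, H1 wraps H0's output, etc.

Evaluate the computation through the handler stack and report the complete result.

Answer: [((4, ()), 4)]

Step-by-step:
get @ H2 ⇒ 4
put(4) @ H2 ⇒ s:=4
get @ H2 ⇒ 4
H0 returns 4
H1 returns (4, ())
H2 returns ((4, ()), 4)
H3 returns [((4, ()), 4)]
= [((4, ()), 4)]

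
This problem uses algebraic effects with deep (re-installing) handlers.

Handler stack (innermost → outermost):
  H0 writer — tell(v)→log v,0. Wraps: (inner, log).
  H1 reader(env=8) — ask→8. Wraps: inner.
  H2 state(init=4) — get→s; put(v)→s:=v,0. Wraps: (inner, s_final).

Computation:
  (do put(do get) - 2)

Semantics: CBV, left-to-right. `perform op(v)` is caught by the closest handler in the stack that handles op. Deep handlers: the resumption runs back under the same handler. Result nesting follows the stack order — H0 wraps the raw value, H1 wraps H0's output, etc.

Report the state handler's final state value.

Step-by-step:
get @ H2 ⇒ 4
put(4) @ H2 ⇒ s:=4
H0 returns (-2, ())
H1 returns (-2, ())
H2 returns ((-2, ()), 4)
= ((-2, ()), 4)

Answer: 4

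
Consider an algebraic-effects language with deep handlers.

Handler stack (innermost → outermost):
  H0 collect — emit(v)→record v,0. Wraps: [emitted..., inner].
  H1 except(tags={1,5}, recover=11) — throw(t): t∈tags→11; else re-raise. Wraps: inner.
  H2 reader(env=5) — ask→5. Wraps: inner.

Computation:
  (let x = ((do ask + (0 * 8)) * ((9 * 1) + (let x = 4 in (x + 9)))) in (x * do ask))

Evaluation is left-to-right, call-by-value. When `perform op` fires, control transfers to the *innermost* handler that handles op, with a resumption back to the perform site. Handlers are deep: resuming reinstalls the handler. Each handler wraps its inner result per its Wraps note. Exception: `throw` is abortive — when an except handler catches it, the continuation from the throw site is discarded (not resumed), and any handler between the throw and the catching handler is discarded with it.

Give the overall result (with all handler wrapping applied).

Answer: [550]

Step-by-step:
ask @ H2 ⇒ 5
ask @ H2 ⇒ 5
H0 returns [550]
H1 returns [550]
H2 returns [550]
= [550]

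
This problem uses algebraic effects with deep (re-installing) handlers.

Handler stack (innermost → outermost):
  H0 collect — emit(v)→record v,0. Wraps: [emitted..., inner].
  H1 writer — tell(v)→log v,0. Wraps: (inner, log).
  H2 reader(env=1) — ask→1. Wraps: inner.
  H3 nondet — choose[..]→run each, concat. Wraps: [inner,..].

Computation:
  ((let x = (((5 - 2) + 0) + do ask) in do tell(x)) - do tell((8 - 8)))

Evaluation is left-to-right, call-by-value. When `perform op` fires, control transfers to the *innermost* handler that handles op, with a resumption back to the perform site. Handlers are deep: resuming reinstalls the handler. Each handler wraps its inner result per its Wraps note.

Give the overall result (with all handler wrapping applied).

Answer: [([0], (4, 0))]

Step-by-step:
ask @ H2 ⇒ 1
tell(4) @ H1 ⇒ log+=4
tell(0) @ H1 ⇒ log+=0
H0 returns [0]
H1 returns ([0], (4, 0))
H2 returns ([0], (4, 0))
H3 returns [([0], (4, 0))]
= [([0], (4, 0))]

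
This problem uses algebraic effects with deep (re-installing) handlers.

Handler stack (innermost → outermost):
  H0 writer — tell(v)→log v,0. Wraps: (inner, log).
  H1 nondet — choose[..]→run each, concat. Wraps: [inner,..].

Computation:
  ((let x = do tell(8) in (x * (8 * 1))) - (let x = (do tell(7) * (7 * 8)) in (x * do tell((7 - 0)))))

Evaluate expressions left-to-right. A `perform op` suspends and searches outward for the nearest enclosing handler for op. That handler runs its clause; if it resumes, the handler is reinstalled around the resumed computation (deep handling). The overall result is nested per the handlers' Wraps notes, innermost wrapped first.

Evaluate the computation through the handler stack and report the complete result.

Working:
tell(8) @ H0 ⇒ log+=8
tell(7) @ H0 ⇒ log+=7
tell(7) @ H0 ⇒ log+=7
H0 returns (0, (8, 7, 7))
H1 returns [(0, (8, 7, 7))]
= [(0, (8, 7, 7))]

Answer: [(0, (8, 7, 7))]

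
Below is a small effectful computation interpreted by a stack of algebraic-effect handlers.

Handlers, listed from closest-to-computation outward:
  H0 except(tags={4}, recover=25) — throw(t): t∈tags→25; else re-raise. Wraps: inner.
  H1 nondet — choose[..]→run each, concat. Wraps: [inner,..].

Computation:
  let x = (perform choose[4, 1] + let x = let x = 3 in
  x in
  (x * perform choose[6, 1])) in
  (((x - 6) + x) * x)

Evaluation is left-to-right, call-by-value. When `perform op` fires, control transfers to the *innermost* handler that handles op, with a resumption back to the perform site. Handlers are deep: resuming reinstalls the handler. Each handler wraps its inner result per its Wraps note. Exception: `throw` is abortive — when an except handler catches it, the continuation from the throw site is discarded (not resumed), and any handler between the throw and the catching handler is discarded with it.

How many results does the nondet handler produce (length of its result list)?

Working:
choose[4, 1] @ H1
  branch[0] choose=4:
    choose[6, 1] @ H1
      branch[0] choose=6:
        H0 returns 836
        H1 returns [836]
      branch[1] choose=1:
        H0 returns 56
        H1 returns [56]
  branch[1] choose=1:
    choose[6, 1] @ H1
      branch[0] choose=6:
        H0 returns 608
        H1 returns [608]
      branch[1] choose=1:
        H0 returns 8
        H1 returns [8]
= [836, 56, 608, 8]

Answer: 4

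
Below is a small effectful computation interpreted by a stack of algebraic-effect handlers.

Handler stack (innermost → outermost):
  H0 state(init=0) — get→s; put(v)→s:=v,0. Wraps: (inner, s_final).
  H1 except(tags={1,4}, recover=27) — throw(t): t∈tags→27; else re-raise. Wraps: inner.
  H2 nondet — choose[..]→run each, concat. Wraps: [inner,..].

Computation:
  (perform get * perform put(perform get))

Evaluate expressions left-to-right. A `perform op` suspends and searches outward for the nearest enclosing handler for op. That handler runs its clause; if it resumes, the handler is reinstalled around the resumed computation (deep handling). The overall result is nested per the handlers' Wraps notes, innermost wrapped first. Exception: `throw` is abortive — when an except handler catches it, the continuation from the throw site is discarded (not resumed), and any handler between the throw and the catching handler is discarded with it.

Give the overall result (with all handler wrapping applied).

Answer: [(0, 0)]

Evaluation trace:
get @ H0 ⇒ 0
get @ H0 ⇒ 0
put(0) @ H0 ⇒ s:=0
H0 returns (0, 0)
H1 returns (0, 0)
H2 returns [(0, 0)]
= [(0, 0)]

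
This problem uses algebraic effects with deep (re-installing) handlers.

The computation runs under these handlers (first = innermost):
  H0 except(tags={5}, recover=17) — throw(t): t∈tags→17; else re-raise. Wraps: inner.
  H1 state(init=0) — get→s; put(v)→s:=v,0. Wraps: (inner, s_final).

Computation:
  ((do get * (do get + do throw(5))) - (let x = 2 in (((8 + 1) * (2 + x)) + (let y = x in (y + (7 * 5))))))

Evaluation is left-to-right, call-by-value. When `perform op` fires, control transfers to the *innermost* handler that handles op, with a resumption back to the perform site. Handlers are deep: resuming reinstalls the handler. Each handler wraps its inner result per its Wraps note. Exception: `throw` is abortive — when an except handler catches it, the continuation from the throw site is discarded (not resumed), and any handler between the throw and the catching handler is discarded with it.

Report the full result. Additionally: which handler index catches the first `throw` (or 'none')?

Step-by-step:
get @ H1 ⇒ 0
get @ H1 ⇒ 0
throw(5) @ H0 caught ⇒ 17
H1 returns (17, 0)
= (17, 0)

Answer: (17, 0) ; first throw caught by: H0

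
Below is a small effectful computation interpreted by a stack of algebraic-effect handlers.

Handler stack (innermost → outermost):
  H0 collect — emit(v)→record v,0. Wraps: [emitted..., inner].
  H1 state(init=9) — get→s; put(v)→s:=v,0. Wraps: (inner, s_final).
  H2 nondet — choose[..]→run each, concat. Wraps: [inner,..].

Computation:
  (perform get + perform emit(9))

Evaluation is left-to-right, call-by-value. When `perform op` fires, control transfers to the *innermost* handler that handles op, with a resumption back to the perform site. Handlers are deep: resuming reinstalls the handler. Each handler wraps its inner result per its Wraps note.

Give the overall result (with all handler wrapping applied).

Working:
get @ H1 ⇒ 9
emit(9) @ H0 ⇒ out+=9
H0 returns [9, 9]
H1 returns ([9, 9], 9)
H2 returns [([9, 9], 9)]
= [([9, 9], 9)]

Answer: [([9, 9], 9)]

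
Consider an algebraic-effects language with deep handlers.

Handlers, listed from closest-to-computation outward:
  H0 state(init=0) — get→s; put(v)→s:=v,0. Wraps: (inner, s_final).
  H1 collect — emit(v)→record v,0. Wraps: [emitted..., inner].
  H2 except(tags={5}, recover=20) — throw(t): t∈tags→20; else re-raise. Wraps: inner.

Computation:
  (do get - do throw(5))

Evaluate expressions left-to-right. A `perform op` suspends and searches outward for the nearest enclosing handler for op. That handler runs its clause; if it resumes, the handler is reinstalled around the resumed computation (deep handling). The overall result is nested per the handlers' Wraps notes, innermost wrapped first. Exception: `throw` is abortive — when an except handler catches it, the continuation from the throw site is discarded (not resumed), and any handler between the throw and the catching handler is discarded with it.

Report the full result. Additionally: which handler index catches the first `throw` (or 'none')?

Answer: 20 ; first throw caught by: H2

Step-by-step:
get @ H0 ⇒ 0
throw(5) @ H2 caught ⇒ 20
= 20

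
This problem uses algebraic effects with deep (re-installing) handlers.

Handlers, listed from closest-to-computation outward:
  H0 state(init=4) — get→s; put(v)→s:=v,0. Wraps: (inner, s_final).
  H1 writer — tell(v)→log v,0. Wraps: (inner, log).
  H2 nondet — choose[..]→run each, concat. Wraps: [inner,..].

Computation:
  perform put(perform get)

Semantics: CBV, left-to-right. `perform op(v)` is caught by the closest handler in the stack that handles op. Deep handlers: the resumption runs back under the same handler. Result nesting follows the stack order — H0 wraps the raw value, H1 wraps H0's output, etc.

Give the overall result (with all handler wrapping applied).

Step-by-step:
get @ H0 ⇒ 4
put(4) @ H0 ⇒ s:=4
H0 returns (0, 4)
H1 returns ((0, 4), ())
H2 returns [((0, 4), ())]
= [((0, 4), ())]

Answer: [((0, 4), ())]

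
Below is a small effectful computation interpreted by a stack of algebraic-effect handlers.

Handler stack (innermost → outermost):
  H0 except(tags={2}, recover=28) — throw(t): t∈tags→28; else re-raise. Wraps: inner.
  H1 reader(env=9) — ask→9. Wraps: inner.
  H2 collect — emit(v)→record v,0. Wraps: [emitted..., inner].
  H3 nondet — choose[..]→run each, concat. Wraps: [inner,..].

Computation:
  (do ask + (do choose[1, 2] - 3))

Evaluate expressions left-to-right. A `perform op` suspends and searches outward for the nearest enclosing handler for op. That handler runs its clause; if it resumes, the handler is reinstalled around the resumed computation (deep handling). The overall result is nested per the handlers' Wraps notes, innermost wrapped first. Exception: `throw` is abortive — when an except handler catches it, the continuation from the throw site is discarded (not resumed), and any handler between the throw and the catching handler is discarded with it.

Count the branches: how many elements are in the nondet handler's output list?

Working:
ask @ H1 ⇒ 9
choose[1, 2] @ H3
  branch[0] choose=1:
    H0 returns 7
    H1 returns 7
    H2 returns [7]
    H3 returns [[7]]
  branch[1] choose=2:
    H0 returns 8
    H1 returns 8
    H2 returns [8]
    H3 returns [[8]]
= [[7], [8]]

Answer: 2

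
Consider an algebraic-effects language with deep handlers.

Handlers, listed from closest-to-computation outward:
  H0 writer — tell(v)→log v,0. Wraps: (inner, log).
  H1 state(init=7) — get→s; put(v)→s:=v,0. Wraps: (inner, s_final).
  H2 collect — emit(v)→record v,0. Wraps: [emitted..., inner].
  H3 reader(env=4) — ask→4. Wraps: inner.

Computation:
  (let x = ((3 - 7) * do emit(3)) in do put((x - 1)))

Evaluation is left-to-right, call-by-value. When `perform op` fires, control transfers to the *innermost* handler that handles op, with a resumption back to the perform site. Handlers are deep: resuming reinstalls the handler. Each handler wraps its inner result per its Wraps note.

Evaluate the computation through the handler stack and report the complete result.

Working:
emit(3) @ H2 ⇒ out+=3
put(-1) @ H1 ⇒ s:=-1
H0 returns (0, ())
H1 returns ((0, ()), -1)
H2 returns [3, ((0, ()), -1)]
H3 returns [3, ((0, ()), -1)]
= [3, ((0, ()), -1)]

Answer: [3, ((0, ()), -1)]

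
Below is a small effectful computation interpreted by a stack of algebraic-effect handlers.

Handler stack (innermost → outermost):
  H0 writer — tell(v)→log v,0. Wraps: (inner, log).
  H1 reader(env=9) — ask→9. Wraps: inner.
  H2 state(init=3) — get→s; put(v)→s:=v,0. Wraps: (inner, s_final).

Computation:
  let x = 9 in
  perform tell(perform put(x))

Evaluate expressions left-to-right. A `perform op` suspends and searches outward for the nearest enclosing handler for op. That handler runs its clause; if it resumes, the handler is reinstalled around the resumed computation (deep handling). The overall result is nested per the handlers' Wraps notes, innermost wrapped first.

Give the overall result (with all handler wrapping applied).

Working:
put(9) @ H2 ⇒ s:=9
tell(0) @ H0 ⇒ log+=0
H0 returns (0, (0))
H1 returns (0, (0))
H2 returns ((0, (0)), 9)
= ((0, (0)), 9)

Answer: ((0, (0)), 9)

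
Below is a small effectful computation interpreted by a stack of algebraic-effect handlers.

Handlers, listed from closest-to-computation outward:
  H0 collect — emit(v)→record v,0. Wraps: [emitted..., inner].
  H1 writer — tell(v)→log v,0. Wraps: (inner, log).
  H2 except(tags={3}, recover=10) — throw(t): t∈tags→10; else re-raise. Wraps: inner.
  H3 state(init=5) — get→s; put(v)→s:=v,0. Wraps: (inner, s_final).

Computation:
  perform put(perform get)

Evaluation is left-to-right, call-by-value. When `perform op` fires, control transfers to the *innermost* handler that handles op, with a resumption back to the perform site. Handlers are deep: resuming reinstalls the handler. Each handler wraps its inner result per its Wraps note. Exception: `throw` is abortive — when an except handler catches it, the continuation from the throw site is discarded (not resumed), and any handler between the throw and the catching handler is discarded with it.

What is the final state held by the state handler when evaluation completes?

Evaluation trace:
get @ H3 ⇒ 5
put(5) @ H3 ⇒ s:=5
H0 returns [0]
H1 returns ([0], ())
H2 returns ([0], ())
H3 returns (([0], ()), 5)
= (([0], ()), 5)

Answer: 5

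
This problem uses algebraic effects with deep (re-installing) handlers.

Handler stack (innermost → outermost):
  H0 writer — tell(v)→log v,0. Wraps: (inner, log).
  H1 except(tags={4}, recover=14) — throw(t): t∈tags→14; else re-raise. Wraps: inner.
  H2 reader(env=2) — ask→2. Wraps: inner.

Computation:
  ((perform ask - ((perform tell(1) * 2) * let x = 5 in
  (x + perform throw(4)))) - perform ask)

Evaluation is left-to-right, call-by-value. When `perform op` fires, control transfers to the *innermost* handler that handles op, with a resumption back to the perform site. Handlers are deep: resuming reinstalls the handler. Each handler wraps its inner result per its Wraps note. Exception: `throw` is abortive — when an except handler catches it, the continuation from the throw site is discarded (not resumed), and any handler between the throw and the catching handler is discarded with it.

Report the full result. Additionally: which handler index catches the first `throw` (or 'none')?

Answer: 14 ; first throw caught by: H1

Working:
ask @ H2 ⇒ 2
tell(1) @ H0 ⇒ log+=1
throw(4) @ H1 caught ⇒ 14
H2 returns 14
= 14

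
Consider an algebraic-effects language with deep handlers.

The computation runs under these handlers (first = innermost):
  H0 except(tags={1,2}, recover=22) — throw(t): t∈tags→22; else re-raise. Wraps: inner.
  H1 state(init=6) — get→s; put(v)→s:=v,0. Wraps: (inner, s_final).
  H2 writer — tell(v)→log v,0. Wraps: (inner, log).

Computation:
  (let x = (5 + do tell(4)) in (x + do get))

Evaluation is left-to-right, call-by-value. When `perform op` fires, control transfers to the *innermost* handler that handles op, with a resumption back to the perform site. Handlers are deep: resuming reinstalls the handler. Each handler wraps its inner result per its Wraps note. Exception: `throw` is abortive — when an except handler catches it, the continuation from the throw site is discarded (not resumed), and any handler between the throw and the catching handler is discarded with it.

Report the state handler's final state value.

Working:
tell(4) @ H2 ⇒ log+=4
get @ H1 ⇒ 6
H0 returns 11
H1 returns (11, 6)
H2 returns ((11, 6), (4))
= ((11, 6), (4))

Answer: 6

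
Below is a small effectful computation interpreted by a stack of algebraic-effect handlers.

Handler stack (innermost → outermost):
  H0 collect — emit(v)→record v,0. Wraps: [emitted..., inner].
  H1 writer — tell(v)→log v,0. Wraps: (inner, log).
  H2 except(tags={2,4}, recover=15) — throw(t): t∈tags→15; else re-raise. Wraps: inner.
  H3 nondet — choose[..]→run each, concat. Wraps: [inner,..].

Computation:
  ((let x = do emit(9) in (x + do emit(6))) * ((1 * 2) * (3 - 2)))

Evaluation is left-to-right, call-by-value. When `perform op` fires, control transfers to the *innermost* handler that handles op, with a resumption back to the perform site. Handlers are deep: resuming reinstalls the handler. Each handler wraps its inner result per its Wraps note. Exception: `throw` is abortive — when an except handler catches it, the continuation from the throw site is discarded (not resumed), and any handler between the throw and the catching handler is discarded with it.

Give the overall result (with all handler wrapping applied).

Answer: [([9, 6, 0], ())]

Evaluation trace:
emit(9) @ H0 ⇒ out+=9
emit(6) @ H0 ⇒ out+=6
H0 returns [9, 6, 0]
H1 returns ([9, 6, 0], ())
H2 returns ([9, 6, 0], ())
H3 returns [([9, 6, 0], ())]
= [([9, 6, 0], ())]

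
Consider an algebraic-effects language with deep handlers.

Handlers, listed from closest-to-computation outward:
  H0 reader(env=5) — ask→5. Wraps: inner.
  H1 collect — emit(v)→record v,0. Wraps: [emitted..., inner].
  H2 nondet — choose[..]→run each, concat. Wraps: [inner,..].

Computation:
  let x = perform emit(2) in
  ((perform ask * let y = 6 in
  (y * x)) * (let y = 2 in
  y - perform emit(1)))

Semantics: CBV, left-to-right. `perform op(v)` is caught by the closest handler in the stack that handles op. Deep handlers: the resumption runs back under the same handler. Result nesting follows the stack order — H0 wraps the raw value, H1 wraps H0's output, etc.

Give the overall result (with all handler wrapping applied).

Answer: [[2, 1, 0]]

Step-by-step:
emit(2) @ H1 ⇒ out+=2
ask @ H0 ⇒ 5
emit(1) @ H1 ⇒ out+=1
H0 returns 0
H1 returns [2, 1, 0]
H2 returns [[2, 1, 0]]
= [[2, 1, 0]]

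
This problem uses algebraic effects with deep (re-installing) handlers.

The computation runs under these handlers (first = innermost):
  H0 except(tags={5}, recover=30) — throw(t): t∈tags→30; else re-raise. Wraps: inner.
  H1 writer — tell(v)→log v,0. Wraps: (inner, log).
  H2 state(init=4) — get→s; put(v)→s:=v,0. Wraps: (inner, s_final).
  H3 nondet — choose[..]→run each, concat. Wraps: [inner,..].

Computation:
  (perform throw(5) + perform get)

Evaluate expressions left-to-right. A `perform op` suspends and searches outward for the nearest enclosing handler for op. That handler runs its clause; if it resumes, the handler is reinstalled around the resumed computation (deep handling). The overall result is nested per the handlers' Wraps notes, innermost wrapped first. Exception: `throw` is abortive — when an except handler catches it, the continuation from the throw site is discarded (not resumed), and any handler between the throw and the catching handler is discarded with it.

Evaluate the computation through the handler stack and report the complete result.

Answer: [((30, ()), 4)]

Evaluation trace:
throw(5) @ H0 caught ⇒ 30
H1 returns (30, ())
H2 returns ((30, ()), 4)
H3 returns [((30, ()), 4)]
= [((30, ()), 4)]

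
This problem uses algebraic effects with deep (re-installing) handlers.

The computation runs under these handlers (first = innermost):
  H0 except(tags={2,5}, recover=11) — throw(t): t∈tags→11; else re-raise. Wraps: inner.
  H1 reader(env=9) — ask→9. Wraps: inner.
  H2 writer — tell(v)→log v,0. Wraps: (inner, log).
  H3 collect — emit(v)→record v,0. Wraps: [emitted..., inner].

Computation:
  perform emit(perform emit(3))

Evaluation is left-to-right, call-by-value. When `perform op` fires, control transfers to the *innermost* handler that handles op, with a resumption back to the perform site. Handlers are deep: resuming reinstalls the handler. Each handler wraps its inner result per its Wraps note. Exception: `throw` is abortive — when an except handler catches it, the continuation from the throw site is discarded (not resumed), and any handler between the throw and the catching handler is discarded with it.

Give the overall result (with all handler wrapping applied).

Answer: [3, 0, (0, ())]

Step-by-step:
emit(3) @ H3 ⇒ out+=3
emit(0) @ H3 ⇒ out+=0
H0 returns 0
H1 returns 0
H2 returns (0, ())
H3 returns [3, 0, (0, ())]
= [3, 0, (0, ())]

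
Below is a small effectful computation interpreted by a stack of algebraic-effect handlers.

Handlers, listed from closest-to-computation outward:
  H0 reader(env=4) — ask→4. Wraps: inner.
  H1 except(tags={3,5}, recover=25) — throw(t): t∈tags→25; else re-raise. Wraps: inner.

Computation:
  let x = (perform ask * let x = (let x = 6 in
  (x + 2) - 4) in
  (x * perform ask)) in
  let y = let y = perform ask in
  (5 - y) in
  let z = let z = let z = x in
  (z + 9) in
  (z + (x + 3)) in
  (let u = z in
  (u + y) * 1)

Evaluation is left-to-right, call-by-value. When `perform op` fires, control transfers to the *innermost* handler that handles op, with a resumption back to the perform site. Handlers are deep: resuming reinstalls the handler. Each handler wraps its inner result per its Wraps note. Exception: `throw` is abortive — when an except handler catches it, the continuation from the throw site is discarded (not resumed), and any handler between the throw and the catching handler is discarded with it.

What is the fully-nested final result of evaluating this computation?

Answer: 141

Step-by-step:
ask @ H0 ⇒ 4
ask @ H0 ⇒ 4
ask @ H0 ⇒ 4
H0 returns 141
H1 returns 141
= 141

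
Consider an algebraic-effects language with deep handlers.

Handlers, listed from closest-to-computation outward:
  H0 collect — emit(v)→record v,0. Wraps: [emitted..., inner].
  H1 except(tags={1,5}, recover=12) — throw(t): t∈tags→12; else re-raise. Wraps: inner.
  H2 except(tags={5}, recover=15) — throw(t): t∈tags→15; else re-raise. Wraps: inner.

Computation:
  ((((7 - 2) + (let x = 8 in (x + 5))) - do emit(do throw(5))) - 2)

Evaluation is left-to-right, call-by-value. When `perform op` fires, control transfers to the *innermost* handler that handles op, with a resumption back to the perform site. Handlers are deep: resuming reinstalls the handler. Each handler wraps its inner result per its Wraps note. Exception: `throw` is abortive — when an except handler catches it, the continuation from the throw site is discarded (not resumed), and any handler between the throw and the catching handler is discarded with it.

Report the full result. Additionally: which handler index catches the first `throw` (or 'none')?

Answer: 12 ; first throw caught by: H1

Working:
throw(5) @ H1 caught ⇒ 12
H2 returns 12
= 12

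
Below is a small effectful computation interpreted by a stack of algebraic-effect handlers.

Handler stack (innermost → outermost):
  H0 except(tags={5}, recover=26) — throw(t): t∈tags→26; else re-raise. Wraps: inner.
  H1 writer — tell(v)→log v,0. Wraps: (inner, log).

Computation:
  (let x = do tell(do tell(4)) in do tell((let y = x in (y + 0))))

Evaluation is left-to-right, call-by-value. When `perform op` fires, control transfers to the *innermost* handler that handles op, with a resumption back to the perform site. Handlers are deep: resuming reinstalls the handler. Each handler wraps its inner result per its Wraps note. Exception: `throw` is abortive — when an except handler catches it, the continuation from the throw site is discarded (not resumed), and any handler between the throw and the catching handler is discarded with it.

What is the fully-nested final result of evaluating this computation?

Evaluation trace:
tell(4) @ H1 ⇒ log+=4
tell(0) @ H1 ⇒ log+=0
tell(0) @ H1 ⇒ log+=0
H0 returns 0
H1 returns (0, (4, 0, 0))
= (0, (4, 0, 0))

Answer: (0, (4, 0, 0))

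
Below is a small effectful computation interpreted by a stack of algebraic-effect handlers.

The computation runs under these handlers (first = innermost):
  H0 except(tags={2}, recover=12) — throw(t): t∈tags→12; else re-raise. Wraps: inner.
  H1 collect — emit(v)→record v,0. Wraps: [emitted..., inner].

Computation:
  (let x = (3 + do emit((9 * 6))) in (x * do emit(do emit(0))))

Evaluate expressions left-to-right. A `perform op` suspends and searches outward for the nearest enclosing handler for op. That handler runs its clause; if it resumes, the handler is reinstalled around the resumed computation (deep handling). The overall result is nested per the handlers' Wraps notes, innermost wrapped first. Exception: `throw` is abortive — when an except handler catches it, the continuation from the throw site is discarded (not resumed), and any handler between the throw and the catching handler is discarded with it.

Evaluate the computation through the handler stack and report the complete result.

Answer: [54, 0, 0, 0]

Step-by-step:
emit(54) @ H1 ⇒ out+=54
emit(0) @ H1 ⇒ out+=0
emit(0) @ H1 ⇒ out+=0
H0 returns 0
H1 returns [54, 0, 0, 0]
= [54, 0, 0, 0]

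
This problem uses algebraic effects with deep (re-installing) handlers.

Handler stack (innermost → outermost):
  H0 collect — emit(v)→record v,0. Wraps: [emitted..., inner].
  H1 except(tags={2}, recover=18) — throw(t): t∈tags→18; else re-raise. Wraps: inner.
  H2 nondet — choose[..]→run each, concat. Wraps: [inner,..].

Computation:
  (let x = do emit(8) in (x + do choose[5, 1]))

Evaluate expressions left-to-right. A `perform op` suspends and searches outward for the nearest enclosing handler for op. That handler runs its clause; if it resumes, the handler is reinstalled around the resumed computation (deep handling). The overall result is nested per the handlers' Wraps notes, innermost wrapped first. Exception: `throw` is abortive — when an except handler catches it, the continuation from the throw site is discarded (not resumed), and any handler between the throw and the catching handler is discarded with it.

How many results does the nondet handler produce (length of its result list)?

Working:
emit(8) @ H0 ⇒ out+=8
choose[5, 1] @ H2
  branch[0] choose=5:
    H0 returns [8, 5]
    H1 returns [8, 5]
    H2 returns [[8, 5]]
  branch[1] choose=1:
    H0 returns [8, 1]
    H1 returns [8, 1]
    H2 returns [[8, 1]]
= [[8, 5], [8, 1]]

Answer: 2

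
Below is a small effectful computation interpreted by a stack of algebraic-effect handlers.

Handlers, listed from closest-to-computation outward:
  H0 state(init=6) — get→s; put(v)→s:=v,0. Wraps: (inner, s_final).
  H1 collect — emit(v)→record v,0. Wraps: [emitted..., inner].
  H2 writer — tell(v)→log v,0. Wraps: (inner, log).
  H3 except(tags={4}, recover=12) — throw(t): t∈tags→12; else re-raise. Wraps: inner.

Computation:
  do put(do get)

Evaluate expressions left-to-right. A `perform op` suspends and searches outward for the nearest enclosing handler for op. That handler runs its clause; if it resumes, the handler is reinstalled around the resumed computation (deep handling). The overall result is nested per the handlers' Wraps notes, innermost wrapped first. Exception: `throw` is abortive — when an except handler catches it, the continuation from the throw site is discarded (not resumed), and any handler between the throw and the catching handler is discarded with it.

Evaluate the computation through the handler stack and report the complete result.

Answer: ([(0, 6)], ())

Working:
get @ H0 ⇒ 6
put(6) @ H0 ⇒ s:=6
H0 returns (0, 6)
H1 returns [(0, 6)]
H2 returns ([(0, 6)], ())
H3 returns ([(0, 6)], ())
= ([(0, 6)], ())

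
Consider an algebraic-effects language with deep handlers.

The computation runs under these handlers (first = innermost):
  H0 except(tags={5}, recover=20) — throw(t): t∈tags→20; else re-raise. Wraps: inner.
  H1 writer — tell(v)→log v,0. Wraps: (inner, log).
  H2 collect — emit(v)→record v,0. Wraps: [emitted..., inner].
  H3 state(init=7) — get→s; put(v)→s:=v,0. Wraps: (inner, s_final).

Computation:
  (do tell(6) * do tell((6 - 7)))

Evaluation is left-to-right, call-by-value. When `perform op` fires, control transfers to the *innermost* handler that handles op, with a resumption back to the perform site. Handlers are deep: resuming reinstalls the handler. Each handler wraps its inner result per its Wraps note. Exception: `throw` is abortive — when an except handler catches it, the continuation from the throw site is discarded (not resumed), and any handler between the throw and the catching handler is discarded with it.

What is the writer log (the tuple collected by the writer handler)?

Answer: (6, -1)

Step-by-step:
tell(6) @ H1 ⇒ log+=6
tell(-1) @ H1 ⇒ log+=-1
H0 returns 0
H1 returns (0, (6, -1))
H2 returns [(0, (6, -1))]
H3 returns ([(0, (6, -1))], 7)
= ([(0, (6, -1))], 7)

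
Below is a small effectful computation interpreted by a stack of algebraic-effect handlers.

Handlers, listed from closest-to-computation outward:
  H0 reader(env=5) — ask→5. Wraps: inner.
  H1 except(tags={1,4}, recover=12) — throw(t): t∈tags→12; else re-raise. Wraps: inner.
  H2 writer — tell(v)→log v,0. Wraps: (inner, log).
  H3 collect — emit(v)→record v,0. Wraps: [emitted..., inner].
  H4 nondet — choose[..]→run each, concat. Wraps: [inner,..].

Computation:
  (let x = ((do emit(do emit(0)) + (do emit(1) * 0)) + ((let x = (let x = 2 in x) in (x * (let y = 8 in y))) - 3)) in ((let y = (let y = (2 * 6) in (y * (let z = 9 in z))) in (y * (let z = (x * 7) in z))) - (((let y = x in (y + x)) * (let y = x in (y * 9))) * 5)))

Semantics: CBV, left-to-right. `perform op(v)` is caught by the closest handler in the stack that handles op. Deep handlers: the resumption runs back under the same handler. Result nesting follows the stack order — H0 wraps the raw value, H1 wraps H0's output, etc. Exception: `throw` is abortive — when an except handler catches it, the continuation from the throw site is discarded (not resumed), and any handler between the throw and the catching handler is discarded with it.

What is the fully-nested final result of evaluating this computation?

Answer: [[0, 0, 1, (-5382, ())]]

Step-by-step:
emit(0) @ H3 ⇒ out+=0
emit(0) @ H3 ⇒ out+=0
emit(1) @ H3 ⇒ out+=1
H0 returns -5382
H1 returns -5382
H2 returns (-5382, ())
H3 returns [0, 0, 1, (-5382, ())]
H4 returns [[0, 0, 1, (-5382, ())]]
= [[0, 0, 1, (-5382, ())]]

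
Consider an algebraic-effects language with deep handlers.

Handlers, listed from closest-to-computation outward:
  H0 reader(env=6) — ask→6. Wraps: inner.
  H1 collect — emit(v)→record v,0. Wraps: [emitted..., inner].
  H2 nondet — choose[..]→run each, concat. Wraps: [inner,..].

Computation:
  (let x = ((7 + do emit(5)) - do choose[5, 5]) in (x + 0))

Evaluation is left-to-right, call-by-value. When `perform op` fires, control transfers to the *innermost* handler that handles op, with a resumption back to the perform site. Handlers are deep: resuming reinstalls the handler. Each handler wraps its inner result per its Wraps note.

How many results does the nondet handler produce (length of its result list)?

Answer: 2

Working:
emit(5) @ H1 ⇒ out+=5
choose[5, 5] @ H2
  branch[0] choose=5:
    H0 returns 2
    H1 returns [5, 2]
    H2 returns [[5, 2]]
  branch[1] choose=5:
    H0 returns 2
    H1 returns [5, 2]
    H2 returns [[5, 2]]
= [[5, 2], [5, 2]]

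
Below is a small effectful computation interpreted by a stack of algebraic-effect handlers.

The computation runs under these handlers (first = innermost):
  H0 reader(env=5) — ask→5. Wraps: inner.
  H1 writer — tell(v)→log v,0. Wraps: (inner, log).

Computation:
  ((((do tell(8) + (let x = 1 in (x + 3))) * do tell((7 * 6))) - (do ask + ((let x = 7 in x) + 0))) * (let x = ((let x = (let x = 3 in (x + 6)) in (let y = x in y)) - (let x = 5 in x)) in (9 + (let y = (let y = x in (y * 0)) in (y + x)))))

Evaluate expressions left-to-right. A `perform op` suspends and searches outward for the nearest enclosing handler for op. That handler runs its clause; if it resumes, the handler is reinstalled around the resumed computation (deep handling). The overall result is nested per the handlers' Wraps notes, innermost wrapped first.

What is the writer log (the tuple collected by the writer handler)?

Evaluation trace:
tell(8) @ H1 ⇒ log+=8
tell(42) @ H1 ⇒ log+=42
ask @ H0 ⇒ 5
H0 returns -156
H1 returns (-156, (8, 42))
= (-156, (8, 42))

Answer: (8, 42)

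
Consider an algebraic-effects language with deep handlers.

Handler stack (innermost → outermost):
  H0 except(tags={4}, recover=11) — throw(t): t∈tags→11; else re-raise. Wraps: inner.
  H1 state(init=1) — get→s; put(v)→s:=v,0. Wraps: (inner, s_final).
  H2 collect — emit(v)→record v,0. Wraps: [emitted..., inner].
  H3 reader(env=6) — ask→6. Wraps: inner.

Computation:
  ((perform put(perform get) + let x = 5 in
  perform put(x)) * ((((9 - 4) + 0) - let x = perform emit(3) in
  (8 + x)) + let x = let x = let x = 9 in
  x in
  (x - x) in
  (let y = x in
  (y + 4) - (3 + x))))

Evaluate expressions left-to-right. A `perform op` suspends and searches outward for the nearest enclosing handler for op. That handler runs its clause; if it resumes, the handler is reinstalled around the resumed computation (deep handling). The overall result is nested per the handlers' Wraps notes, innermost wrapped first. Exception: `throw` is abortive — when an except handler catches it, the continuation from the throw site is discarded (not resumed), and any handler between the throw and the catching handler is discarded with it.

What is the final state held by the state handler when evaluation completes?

Answer: 5

Working:
get @ H1 ⇒ 1
put(1) @ H1 ⇒ s:=1
put(5) @ H1 ⇒ s:=5
emit(3) @ H2 ⇒ out+=3
H0 returns 0
H1 returns (0, 5)
H2 returns [3, (0, 5)]
H3 returns [3, (0, 5)]
= [3, (0, 5)]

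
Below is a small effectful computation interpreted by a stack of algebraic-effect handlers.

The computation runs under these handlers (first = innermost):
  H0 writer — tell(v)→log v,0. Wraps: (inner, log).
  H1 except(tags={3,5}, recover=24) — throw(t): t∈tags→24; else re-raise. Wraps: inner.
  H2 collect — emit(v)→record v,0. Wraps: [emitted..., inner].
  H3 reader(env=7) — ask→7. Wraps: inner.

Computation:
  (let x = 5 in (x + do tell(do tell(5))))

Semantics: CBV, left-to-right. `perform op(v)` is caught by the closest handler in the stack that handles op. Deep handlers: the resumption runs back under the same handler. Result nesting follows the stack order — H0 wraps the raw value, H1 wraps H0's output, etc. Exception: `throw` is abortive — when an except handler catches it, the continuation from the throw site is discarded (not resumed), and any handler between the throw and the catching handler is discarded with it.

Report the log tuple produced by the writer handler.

Answer: (5, 0)

Step-by-step:
tell(5) @ H0 ⇒ log+=5
tell(0) @ H0 ⇒ log+=0
H0 returns (5, (5, 0))
H1 returns (5, (5, 0))
H2 returns [(5, (5, 0))]
H3 returns [(5, (5, 0))]
= [(5, (5, 0))]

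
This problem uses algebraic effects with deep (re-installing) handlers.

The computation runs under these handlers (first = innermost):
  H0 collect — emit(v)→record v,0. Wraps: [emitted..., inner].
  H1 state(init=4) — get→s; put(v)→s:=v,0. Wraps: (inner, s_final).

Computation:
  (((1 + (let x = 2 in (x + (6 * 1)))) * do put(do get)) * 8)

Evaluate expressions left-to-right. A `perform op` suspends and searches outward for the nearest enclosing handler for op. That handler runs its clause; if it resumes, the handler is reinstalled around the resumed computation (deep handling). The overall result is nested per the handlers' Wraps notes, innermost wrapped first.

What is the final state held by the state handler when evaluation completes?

Answer: 4

Evaluation trace:
get @ H1 ⇒ 4
put(4) @ H1 ⇒ s:=4
H0 returns [0]
H1 returns ([0], 4)
= ([0], 4)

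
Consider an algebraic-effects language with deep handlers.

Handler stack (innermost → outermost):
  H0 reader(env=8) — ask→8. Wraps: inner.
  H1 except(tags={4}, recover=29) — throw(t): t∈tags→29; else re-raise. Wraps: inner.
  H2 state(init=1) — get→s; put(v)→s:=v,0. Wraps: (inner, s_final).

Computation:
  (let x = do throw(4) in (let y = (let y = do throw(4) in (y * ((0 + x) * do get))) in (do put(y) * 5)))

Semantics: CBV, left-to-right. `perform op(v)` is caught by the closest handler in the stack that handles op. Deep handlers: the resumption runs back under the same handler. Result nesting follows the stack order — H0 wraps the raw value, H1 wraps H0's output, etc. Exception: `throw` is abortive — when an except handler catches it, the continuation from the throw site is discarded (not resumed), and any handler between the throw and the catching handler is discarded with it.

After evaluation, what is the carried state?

Working:
throw(4) @ H1 caught ⇒ 29
H2 returns (29, 1)
= (29, 1)

Answer: 1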